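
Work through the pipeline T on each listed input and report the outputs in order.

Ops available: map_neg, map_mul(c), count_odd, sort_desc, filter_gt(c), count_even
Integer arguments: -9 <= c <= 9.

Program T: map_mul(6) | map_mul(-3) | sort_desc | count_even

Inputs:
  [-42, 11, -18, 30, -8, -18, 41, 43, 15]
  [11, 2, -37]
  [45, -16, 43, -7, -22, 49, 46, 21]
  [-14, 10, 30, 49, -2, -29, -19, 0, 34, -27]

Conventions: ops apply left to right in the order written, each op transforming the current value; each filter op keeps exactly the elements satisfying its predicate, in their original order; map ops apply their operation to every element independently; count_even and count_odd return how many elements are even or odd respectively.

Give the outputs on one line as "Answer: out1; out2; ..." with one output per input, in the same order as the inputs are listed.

Execution, op by op:
  [-42, 11, -18, 30, -8, -18, 41, 43, 15] -> [-252, 66, -108, 180, -48, -108, 246, 258, 90] -> [756, -198, 324, -540, 144, 324, -738, -774, -270] -> [756, 324, 324, 144, -198, -270, -540, -738, -774] -> 9
  [11, 2, -37] -> [66, 12, -222] -> [-198, -36, 666] -> [666, -36, -198] -> 3
  [45, -16, 43, -7, -22, 49, 46, 21] -> [270, -96, 258, -42, -132, 294, 276, 126] -> [-810, 288, -774, 126, 396, -882, -828, -378] -> [396, 288, 126, -378, -774, -810, -828, -882] -> 8
  [-14, 10, 30, 49, -2, -29, -19, 0, 34, -27] -> [-84, 60, 180, 294, -12, -174, -114, 0, 204, -162] -> [252, -180, -540, -882, 36, 522, 342, 0, -612, 486] -> [522, 486, 342, 252, 36, 0, -180, -540, -612, -882] -> 10

9; 3; 8; 10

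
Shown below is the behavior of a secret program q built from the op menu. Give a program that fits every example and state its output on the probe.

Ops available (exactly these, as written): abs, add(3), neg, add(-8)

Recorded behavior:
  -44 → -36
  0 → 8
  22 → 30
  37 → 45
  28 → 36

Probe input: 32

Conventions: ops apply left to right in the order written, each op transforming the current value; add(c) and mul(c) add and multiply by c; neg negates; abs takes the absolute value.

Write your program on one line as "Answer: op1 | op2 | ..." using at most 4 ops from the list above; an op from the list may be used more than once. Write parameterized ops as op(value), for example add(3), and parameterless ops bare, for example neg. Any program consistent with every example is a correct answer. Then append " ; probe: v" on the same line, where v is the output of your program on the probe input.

neg | add(-8) | neg ; probe: 40

Check, running the answer program on each example:
  -44 -> 44 -> 36 -> -36
  0 -> 0 -> -8 -> 8
  22 -> -22 -> -30 -> 30
  37 -> -37 -> -45 -> 45
  28 -> -28 -> -36 -> 36
  probe: 32 -> -32 -> -40 -> 40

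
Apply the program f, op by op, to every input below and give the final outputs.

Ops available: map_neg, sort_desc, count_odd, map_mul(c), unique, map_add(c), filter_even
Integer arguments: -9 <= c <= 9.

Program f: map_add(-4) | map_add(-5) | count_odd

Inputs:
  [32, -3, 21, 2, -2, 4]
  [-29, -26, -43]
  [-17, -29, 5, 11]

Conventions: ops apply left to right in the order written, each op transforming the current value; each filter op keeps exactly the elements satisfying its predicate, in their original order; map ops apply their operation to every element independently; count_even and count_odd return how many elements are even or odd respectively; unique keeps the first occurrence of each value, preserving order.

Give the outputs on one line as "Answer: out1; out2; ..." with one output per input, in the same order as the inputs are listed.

Execution, op by op:
  [32, -3, 21, 2, -2, 4] -> [28, -7, 17, -2, -6, 0] -> [23, -12, 12, -7, -11, -5] -> 4
  [-29, -26, -43] -> [-33, -30, -47] -> [-38, -35, -52] -> 1
  [-17, -29, 5, 11] -> [-21, -33, 1, 7] -> [-26, -38, -4, 2] -> 0

4; 1; 0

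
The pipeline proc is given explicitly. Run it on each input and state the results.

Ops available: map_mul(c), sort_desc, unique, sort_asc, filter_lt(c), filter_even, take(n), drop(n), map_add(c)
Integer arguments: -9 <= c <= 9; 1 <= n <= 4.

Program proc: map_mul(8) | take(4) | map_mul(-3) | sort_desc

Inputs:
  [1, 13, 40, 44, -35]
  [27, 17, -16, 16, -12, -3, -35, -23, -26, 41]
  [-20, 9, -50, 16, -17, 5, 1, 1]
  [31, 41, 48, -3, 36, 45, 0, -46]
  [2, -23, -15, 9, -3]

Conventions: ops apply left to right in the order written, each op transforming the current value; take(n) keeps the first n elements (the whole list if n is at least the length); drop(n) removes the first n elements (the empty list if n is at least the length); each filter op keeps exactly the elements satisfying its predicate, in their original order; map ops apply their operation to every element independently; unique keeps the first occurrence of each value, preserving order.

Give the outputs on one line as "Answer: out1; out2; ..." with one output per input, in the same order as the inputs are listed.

[-24, -312, -960, -1056]; [384, -384, -408, -648]; [1200, 480, -216, -384]; [72, -744, -984, -1152]; [552, 360, -48, -216]

Execution, op by op:
  [1, 13, 40, 44, -35] -> [8, 104, 320, 352, -280] -> [8, 104, 320, 352] -> [-24, -312, -960, -1056] -> [-24, -312, -960, -1056]
  [27, 17, -16, 16, -12, -3, -35, -23, -26, 41] -> [216, 136, -128, 128, -96, -24, -280, -184, -208, 328] -> [216, 136, -128, 128] -> [-648, -408, 384, -384] -> [384, -384, -408, -648]
  [-20, 9, -50, 16, -17, 5, 1, 1] -> [-160, 72, -400, 128, -136, 40, 8, 8] -> [-160, 72, -400, 128] -> [480, -216, 1200, -384] -> [1200, 480, -216, -384]
  [31, 41, 48, -3, 36, 45, 0, -46] -> [248, 328, 384, -24, 288, 360, 0, -368] -> [248, 328, 384, -24] -> [-744, -984, -1152, 72] -> [72, -744, -984, -1152]
  [2, -23, -15, 9, -3] -> [16, -184, -120, 72, -24] -> [16, -184, -120, 72] -> [-48, 552, 360, -216] -> [552, 360, -48, -216]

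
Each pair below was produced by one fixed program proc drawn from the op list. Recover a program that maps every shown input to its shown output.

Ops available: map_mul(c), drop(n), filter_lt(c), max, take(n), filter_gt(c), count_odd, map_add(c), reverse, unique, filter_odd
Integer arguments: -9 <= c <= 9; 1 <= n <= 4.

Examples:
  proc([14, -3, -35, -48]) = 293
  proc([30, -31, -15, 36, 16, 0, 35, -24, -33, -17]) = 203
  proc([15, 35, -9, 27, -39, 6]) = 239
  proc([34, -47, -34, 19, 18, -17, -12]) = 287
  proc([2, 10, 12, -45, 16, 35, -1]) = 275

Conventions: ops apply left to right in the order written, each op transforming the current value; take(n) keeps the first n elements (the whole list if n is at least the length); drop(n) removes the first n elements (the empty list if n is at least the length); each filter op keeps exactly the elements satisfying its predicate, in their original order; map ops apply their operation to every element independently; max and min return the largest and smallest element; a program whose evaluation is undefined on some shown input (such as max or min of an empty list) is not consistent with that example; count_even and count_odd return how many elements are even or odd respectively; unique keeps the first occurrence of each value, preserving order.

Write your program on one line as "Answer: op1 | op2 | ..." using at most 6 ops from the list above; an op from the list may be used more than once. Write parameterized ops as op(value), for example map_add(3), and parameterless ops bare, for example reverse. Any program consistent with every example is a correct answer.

filter_lt(-9) | reverse | map_mul(-6) | map_add(5) | reverse | max

Check, running the answer program on each example:
  [14, -3, -35, -48] -> [-35, -48] -> [-48, -35] -> [288, 210] -> [293, 215] -> [215, 293] -> 293
  [30, -31, -15, 36, 16, 0, 35, -24, -33, -17] -> [-31, -15, -24, -33, -17] -> [-17, -33, -24, -15, -31] -> [102, 198, 144, 90, 186] -> [107, 203, 149, 95, 191] -> [191, 95, 149, 203, 107] -> 203
  [15, 35, -9, 27, -39, 6] -> [-39] -> [-39] -> [234] -> [239] -> [239] -> 239
  [34, -47, -34, 19, 18, -17, -12] -> [-47, -34, -17, -12] -> [-12, -17, -34, -47] -> [72, 102, 204, 282] -> [77, 107, 209, 287] -> [287, 209, 107, 77] -> 287
  [2, 10, 12, -45, 16, 35, -1] -> [-45] -> [-45] -> [270] -> [275] -> [275] -> 275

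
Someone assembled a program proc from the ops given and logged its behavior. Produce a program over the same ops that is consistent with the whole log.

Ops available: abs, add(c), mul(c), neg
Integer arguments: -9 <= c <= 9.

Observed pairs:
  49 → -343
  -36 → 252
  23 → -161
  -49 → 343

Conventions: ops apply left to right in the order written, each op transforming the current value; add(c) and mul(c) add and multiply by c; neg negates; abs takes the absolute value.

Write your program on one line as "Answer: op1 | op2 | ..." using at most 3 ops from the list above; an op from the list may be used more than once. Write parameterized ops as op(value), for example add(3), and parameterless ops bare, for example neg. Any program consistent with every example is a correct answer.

mul(7) | neg

Check, running the answer program on each example:
  49 -> 343 -> -343
  -36 -> -252 -> 252
  23 -> 161 -> -161
  -49 -> -343 -> 343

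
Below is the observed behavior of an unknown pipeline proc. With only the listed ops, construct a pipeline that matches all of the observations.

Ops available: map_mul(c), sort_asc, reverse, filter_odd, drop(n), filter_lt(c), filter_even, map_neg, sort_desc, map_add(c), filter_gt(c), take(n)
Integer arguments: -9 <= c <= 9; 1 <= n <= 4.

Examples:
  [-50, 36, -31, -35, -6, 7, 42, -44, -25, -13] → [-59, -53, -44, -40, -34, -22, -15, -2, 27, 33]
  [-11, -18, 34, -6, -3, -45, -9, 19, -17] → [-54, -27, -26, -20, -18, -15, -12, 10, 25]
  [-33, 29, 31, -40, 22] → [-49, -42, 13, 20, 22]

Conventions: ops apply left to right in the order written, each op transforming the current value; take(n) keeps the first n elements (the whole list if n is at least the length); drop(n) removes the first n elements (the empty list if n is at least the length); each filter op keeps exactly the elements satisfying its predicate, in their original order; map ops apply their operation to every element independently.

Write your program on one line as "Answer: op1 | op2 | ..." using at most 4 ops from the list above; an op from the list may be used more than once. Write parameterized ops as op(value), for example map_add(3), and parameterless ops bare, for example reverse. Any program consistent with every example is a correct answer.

sort_desc | reverse | map_add(-9)

Check, running the answer program on each example:
  [-50, 36, -31, -35, -6, 7, 42, -44, -25, -13] -> [42, 36, 7, -6, -13, -25, -31, -35, -44, -50] -> [-50, -44, -35, -31, -25, -13, -6, 7, 36, 42] -> [-59, -53, -44, -40, -34, -22, -15, -2, 27, 33]
  [-11, -18, 34, -6, -3, -45, -9, 19, -17] -> [34, 19, -3, -6, -9, -11, -17, -18, -45] -> [-45, -18, -17, -11, -9, -6, -3, 19, 34] -> [-54, -27, -26, -20, -18, -15, -12, 10, 25]
  [-33, 29, 31, -40, 22] -> [31, 29, 22, -33, -40] -> [-40, -33, 22, 29, 31] -> [-49, -42, 13, 20, 22]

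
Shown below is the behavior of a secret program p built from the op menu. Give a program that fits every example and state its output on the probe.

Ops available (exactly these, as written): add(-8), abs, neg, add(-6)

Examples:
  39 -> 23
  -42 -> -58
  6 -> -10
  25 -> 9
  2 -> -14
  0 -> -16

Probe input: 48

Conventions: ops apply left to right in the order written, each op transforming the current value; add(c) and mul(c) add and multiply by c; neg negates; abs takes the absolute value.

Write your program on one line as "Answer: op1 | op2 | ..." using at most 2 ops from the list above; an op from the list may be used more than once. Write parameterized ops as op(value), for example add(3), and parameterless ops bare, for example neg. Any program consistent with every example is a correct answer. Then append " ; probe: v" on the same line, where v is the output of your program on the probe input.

add(-8) | add(-8) ; probe: 32

Check, running the answer program on each example:
  39 -> 31 -> 23
  -42 -> -50 -> -58
  6 -> -2 -> -10
  25 -> 17 -> 9
  2 -> -6 -> -14
  0 -> -8 -> -16
  probe: 48 -> 40 -> 32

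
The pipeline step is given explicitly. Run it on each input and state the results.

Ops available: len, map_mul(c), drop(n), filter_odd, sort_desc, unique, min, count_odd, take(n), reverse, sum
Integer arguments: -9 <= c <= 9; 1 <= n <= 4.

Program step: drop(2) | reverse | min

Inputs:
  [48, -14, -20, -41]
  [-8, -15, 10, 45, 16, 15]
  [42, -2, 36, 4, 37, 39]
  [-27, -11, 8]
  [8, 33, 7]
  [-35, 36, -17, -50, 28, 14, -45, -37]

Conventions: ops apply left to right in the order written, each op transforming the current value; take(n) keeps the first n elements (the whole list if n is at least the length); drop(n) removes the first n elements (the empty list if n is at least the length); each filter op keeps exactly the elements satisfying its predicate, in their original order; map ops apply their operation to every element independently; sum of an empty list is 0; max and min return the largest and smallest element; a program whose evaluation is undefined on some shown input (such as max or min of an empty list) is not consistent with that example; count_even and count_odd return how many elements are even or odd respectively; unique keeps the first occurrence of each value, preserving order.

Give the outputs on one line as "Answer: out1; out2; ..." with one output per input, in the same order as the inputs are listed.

-41; 10; 4; 8; 7; -50

Execution, op by op:
  [48, -14, -20, -41] -> [-20, -41] -> [-41, -20] -> -41
  [-8, -15, 10, 45, 16, 15] -> [10, 45, 16, 15] -> [15, 16, 45, 10] -> 10
  [42, -2, 36, 4, 37, 39] -> [36, 4, 37, 39] -> [39, 37, 4, 36] -> 4
  [-27, -11, 8] -> [8] -> [8] -> 8
  [8, 33, 7] -> [7] -> [7] -> 7
  [-35, 36, -17, -50, 28, 14, -45, -37] -> [-17, -50, 28, 14, -45, -37] -> [-37, -45, 14, 28, -50, -17] -> -50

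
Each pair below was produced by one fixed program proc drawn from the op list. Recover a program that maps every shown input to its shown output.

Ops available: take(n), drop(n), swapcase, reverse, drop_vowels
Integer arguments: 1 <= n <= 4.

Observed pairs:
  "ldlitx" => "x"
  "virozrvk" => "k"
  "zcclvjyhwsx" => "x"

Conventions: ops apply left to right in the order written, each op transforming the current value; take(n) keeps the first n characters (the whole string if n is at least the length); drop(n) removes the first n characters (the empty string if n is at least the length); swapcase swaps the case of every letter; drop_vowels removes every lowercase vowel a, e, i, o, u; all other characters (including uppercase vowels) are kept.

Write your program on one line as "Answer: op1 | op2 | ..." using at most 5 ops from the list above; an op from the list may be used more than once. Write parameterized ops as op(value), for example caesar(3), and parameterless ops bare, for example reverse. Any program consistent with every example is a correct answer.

swapcase | drop(1) | swapcase | reverse | take(1)

Check, running the answer program on each example:
  "ldlitx" -> "LDLITX" -> "DLITX" -> "dlitx" -> "xtild" -> "x"
  "virozrvk" -> "VIROZRVK" -> "IROZRVK" -> "irozrvk" -> "kvrzori" -> "k"
  "zcclvjyhwsx" -> "ZCCLVJYHWSX" -> "CCLVJYHWSX" -> "cclvjyhwsx" -> "xswhyjvlcc" -> "x"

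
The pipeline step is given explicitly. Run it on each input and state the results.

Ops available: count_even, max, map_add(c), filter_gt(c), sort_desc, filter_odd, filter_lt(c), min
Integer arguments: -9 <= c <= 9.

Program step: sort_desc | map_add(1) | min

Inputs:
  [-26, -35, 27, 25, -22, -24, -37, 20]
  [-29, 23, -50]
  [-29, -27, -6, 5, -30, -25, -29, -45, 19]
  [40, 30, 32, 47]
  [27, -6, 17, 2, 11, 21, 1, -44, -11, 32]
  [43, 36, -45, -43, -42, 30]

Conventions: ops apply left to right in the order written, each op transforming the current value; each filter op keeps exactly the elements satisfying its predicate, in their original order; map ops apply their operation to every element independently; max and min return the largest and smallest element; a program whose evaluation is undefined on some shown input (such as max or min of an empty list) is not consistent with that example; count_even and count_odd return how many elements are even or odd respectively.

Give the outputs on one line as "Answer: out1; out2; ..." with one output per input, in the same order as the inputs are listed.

Execution, op by op:
  [-26, -35, 27, 25, -22, -24, -37, 20] -> [27, 25, 20, -22, -24, -26, -35, -37] -> [28, 26, 21, -21, -23, -25, -34, -36] -> -36
  [-29, 23, -50] -> [23, -29, -50] -> [24, -28, -49] -> -49
  [-29, -27, -6, 5, -30, -25, -29, -45, 19] -> [19, 5, -6, -25, -27, -29, -29, -30, -45] -> [20, 6, -5, -24, -26, -28, -28, -29, -44] -> -44
  [40, 30, 32, 47] -> [47, 40, 32, 30] -> [48, 41, 33, 31] -> 31
  [27, -6, 17, 2, 11, 21, 1, -44, -11, 32] -> [32, 27, 21, 17, 11, 2, 1, -6, -11, -44] -> [33, 28, 22, 18, 12, 3, 2, -5, -10, -43] -> -43
  [43, 36, -45, -43, -42, 30] -> [43, 36, 30, -42, -43, -45] -> [44, 37, 31, -41, -42, -44] -> -44

-36; -49; -44; 31; -43; -44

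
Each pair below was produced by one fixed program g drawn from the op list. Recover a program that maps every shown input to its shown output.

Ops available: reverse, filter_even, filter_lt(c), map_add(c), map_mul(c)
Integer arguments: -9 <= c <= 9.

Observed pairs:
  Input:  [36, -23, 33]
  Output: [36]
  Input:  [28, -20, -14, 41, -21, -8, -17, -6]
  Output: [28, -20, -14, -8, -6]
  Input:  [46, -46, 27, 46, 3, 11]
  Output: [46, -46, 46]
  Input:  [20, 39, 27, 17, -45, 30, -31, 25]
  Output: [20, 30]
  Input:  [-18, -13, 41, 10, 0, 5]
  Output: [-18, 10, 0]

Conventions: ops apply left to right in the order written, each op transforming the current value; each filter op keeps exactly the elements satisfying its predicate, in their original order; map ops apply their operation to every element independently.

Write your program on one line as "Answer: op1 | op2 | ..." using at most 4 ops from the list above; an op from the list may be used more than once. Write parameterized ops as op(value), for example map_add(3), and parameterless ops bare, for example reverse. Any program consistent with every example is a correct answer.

reverse | filter_even | reverse

Check, running the answer program on each example:
  [36, -23, 33] -> [33, -23, 36] -> [36] -> [36]
  [28, -20, -14, 41, -21, -8, -17, -6] -> [-6, -17, -8, -21, 41, -14, -20, 28] -> [-6, -8, -14, -20, 28] -> [28, -20, -14, -8, -6]
  [46, -46, 27, 46, 3, 11] -> [11, 3, 46, 27, -46, 46] -> [46, -46, 46] -> [46, -46, 46]
  [20, 39, 27, 17, -45, 30, -31, 25] -> [25, -31, 30, -45, 17, 27, 39, 20] -> [30, 20] -> [20, 30]
  [-18, -13, 41, 10, 0, 5] -> [5, 0, 10, 41, -13, -18] -> [0, 10, -18] -> [-18, 10, 0]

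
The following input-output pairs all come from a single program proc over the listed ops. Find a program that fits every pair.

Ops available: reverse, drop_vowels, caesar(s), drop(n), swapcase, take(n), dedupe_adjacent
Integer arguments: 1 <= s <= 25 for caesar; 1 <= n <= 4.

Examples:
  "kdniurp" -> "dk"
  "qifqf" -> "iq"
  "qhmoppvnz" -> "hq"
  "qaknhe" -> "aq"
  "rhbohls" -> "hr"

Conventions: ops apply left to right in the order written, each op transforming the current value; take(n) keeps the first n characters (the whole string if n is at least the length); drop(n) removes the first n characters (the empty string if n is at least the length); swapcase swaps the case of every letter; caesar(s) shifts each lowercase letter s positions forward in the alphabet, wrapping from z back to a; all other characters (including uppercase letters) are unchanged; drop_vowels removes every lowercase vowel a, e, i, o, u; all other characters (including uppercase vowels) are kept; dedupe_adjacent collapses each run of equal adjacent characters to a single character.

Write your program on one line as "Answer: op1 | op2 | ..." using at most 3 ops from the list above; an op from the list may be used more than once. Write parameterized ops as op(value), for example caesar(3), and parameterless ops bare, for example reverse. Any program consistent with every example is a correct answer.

take(2) | reverse

Check, running the answer program on each example:
  "kdniurp" -> "kd" -> "dk"
  "qifqf" -> "qi" -> "iq"
  "qhmoppvnz" -> "qh" -> "hq"
  "qaknhe" -> "qa" -> "aq"
  "rhbohls" -> "rh" -> "hr"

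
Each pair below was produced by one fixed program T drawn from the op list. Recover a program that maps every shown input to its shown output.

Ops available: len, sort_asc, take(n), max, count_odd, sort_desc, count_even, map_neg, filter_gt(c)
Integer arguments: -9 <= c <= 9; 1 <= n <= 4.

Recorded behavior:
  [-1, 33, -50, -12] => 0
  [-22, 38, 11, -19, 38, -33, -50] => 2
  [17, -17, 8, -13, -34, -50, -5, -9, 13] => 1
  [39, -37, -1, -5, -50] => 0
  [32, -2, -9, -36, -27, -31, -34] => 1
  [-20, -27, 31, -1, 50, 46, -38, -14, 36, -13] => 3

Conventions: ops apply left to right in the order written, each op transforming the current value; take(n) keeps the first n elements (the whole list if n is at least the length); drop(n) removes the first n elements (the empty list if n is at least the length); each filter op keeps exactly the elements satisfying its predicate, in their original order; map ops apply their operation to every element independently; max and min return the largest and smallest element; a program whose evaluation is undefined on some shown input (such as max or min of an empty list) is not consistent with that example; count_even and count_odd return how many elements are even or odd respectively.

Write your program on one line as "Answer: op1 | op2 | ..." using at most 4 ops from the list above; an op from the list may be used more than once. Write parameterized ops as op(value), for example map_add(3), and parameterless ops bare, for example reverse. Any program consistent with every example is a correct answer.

filter_gt(4) | map_neg | count_even

Check, running the answer program on each example:
  [-1, 33, -50, -12] -> [33] -> [-33] -> 0
  [-22, 38, 11, -19, 38, -33, -50] -> [38, 11, 38] -> [-38, -11, -38] -> 2
  [17, -17, 8, -13, -34, -50, -5, -9, 13] -> [17, 8, 13] -> [-17, -8, -13] -> 1
  [39, -37, -1, -5, -50] -> [39] -> [-39] -> 0
  [32, -2, -9, -36, -27, -31, -34] -> [32] -> [-32] -> 1
  [-20, -27, 31, -1, 50, 46, -38, -14, 36, -13] -> [31, 50, 46, 36] -> [-31, -50, -46, -36] -> 3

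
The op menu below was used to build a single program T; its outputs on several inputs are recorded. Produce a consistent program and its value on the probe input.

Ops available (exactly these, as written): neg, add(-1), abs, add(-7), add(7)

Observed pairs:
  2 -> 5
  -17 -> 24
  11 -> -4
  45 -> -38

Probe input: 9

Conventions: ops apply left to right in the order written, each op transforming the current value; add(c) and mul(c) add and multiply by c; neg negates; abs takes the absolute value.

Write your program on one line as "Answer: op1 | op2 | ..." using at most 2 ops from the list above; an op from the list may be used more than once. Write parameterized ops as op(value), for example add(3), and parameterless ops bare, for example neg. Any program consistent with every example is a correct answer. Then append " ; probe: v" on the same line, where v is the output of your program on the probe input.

add(-7) | neg ; probe: -2

Check, running the answer program on each example:
  2 -> -5 -> 5
  -17 -> -24 -> 24
  11 -> 4 -> -4
  45 -> 38 -> -38
  probe: 9 -> 2 -> -2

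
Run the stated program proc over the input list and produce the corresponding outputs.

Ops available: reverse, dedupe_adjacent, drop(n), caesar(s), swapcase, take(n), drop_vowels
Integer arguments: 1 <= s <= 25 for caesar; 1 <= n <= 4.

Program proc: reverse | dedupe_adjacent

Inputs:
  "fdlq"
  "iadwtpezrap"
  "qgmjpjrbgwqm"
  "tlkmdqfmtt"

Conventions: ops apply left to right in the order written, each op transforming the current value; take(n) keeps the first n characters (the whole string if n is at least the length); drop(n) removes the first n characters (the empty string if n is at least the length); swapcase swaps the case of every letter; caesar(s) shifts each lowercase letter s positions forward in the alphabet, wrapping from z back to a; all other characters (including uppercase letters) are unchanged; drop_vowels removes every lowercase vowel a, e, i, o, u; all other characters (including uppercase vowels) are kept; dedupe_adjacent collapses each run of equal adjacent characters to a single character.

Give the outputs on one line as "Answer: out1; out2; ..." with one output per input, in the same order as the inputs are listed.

Execution, op by op:
  "fdlq" -> "qldf" -> "qldf"
  "iadwtpezrap" -> "parzeptwdai" -> "parzeptwdai"
  "qgmjpjrbgwqm" -> "mqwgbrjpjmgq" -> "mqwgbrjpjmgq"
  "tlkmdqfmtt" -> "ttmfqdmklt" -> "tmfqdmklt"

"qldf"; "parzeptwdai"; "mqwgbrjpjmgq"; "tmfqdmklt"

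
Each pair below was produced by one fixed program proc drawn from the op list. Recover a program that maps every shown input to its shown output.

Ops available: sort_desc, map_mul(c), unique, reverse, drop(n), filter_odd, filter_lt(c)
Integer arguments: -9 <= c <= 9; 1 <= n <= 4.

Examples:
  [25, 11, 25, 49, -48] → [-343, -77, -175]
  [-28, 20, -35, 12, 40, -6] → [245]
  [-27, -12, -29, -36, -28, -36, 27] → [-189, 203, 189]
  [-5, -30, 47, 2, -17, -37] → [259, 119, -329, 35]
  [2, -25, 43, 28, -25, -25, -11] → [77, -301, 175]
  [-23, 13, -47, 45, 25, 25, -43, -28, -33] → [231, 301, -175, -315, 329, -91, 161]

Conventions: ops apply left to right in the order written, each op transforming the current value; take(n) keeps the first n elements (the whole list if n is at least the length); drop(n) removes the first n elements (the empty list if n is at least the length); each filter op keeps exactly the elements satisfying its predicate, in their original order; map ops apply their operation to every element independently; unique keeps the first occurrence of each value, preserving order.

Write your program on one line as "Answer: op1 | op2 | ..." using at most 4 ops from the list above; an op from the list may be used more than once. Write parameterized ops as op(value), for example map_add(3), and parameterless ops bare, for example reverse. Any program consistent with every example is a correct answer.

unique | reverse | map_mul(-7) | filter_odd

Check, running the answer program on each example:
  [25, 11, 25, 49, -48] -> [25, 11, 49, -48] -> [-48, 49, 11, 25] -> [336, -343, -77, -175] -> [-343, -77, -175]
  [-28, 20, -35, 12, 40, -6] -> [-28, 20, -35, 12, 40, -6] -> [-6, 40, 12, -35, 20, -28] -> [42, -280, -84, 245, -140, 196] -> [245]
  [-27, -12, -29, -36, -28, -36, 27] -> [-27, -12, -29, -36, -28, 27] -> [27, -28, -36, -29, -12, -27] -> [-189, 196, 252, 203, 84, 189] -> [-189, 203, 189]
  [-5, -30, 47, 2, -17, -37] -> [-5, -30, 47, 2, -17, -37] -> [-37, -17, 2, 47, -30, -5] -> [259, 119, -14, -329, 210, 35] -> [259, 119, -329, 35]
  [2, -25, 43, 28, -25, -25, -11] -> [2, -25, 43, 28, -11] -> [-11, 28, 43, -25, 2] -> [77, -196, -301, 175, -14] -> [77, -301, 175]
  [-23, 13, -47, 45, 25, 25, -43, -28, -33] -> [-23, 13, -47, 45, 25, -43, -28, -33] -> [-33, -28, -43, 25, 45, -47, 13, -23] -> [231, 196, 301, -175, -315, 329, -91, 161] -> [231, 301, -175, -315, 329, -91, 161]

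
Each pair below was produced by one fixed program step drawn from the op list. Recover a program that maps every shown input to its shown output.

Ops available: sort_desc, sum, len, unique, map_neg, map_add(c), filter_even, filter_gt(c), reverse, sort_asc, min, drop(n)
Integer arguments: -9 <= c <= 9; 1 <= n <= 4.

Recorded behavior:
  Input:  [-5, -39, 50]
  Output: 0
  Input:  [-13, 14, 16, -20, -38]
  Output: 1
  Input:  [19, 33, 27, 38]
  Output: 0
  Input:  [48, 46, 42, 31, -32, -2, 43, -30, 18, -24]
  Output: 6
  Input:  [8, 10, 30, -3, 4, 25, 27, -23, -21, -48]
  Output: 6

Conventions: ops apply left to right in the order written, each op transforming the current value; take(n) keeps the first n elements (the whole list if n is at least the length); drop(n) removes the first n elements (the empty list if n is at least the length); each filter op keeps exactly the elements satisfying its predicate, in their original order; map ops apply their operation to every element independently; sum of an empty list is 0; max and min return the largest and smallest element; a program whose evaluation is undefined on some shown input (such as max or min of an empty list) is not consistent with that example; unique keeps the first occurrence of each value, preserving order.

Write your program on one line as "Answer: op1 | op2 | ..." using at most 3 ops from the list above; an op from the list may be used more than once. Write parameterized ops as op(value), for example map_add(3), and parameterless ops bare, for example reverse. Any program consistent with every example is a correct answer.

drop(4) | len

Check, running the answer program on each example:
  [-5, -39, 50] -> [] -> 0
  [-13, 14, 16, -20, -38] -> [-38] -> 1
  [19, 33, 27, 38] -> [] -> 0
  [48, 46, 42, 31, -32, -2, 43, -30, 18, -24] -> [-32, -2, 43, -30, 18, -24] -> 6
  [8, 10, 30, -3, 4, 25, 27, -23, -21, -48] -> [4, 25, 27, -23, -21, -48] -> 6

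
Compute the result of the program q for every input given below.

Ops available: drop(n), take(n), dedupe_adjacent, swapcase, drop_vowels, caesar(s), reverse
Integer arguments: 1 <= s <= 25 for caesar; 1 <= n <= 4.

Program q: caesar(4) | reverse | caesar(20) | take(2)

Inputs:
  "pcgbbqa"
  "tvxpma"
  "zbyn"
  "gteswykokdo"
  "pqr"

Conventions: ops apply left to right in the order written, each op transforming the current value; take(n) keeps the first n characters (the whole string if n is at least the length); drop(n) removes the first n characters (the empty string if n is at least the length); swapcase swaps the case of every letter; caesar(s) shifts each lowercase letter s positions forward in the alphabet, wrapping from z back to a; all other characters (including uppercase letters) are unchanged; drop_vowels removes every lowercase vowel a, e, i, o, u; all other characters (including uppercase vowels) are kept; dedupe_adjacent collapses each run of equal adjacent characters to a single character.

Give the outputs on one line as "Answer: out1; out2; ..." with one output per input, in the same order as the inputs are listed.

Execution, op by op:
  "pcgbbqa" -> "tgkffue" -> "euffkgt" -> "yozzean" -> "yo"
  "tvxpma" -> "xzbtqe" -> "eqtbzx" -> "yknvtr" -> "yk"
  "zbyn" -> "dfcr" -> "rcfd" -> "lwzx" -> "lw"
  "gteswykokdo" -> "kxiwacosohs" -> "shosocawixk" -> "mbimiwuqcre" -> "mb"
  "pqr" -> "tuv" -> "vut" -> "pon" -> "po"

"yo"; "yk"; "lw"; "mb"; "po"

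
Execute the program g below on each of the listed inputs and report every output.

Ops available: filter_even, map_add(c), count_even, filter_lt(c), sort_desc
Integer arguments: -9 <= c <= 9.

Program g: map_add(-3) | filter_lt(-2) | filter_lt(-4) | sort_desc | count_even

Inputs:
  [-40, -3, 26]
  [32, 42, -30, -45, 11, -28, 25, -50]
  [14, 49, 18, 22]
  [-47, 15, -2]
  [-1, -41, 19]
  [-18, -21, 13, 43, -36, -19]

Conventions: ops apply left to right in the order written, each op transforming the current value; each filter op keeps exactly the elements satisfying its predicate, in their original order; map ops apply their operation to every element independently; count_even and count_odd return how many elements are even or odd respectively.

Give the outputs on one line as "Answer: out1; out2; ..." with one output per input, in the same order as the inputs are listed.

Execution, op by op:
  [-40, -3, 26] -> [-43, -6, 23] -> [-43, -6] -> [-43, -6] -> [-6, -43] -> 1
  [32, 42, -30, -45, 11, -28, 25, -50] -> [29, 39, -33, -48, 8, -31, 22, -53] -> [-33, -48, -31, -53] -> [-33, -48, -31, -53] -> [-31, -33, -48, -53] -> 1
  [14, 49, 18, 22] -> [11, 46, 15, 19] -> [] -> [] -> [] -> 0
  [-47, 15, -2] -> [-50, 12, -5] -> [-50, -5] -> [-50, -5] -> [-5, -50] -> 1
  [-1, -41, 19] -> [-4, -44, 16] -> [-4, -44] -> [-44] -> [-44] -> 1
  [-18, -21, 13, 43, -36, -19] -> [-21, -24, 10, 40, -39, -22] -> [-21, -24, -39, -22] -> [-21, -24, -39, -22] -> [-21, -22, -24, -39] -> 2

1; 1; 0; 1; 1; 2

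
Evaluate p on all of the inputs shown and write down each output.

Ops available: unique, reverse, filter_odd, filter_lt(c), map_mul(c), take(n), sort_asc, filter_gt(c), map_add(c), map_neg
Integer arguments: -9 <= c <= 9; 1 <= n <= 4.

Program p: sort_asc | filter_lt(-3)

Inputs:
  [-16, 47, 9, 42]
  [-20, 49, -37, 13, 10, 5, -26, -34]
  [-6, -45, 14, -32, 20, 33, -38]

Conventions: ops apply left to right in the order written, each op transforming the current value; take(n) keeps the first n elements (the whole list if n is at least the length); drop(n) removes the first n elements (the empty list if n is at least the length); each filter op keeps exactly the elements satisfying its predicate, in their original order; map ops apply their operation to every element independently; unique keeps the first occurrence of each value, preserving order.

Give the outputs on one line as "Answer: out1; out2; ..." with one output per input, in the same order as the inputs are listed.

[-16]; [-37, -34, -26, -20]; [-45, -38, -32, -6]

Execution, op by op:
  [-16, 47, 9, 42] -> [-16, 9, 42, 47] -> [-16]
  [-20, 49, -37, 13, 10, 5, -26, -34] -> [-37, -34, -26, -20, 5, 10, 13, 49] -> [-37, -34, -26, -20]
  [-6, -45, 14, -32, 20, 33, -38] -> [-45, -38, -32, -6, 14, 20, 33] -> [-45, -38, -32, -6]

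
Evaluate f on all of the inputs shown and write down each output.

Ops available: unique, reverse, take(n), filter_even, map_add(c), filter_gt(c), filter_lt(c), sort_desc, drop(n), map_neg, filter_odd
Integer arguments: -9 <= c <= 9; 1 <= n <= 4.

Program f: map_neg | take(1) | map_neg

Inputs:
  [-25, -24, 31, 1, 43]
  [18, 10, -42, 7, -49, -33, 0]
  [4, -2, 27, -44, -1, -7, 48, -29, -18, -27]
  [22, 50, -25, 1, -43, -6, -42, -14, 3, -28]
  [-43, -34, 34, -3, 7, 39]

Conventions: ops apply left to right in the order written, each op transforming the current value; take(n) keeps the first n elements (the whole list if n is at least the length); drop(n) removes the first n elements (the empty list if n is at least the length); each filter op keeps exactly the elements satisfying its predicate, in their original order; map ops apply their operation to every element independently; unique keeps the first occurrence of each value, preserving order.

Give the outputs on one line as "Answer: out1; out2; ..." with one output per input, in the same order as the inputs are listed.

[-25]; [18]; [4]; [22]; [-43]

Execution, op by op:
  [-25, -24, 31, 1, 43] -> [25, 24, -31, -1, -43] -> [25] -> [-25]
  [18, 10, -42, 7, -49, -33, 0] -> [-18, -10, 42, -7, 49, 33, 0] -> [-18] -> [18]
  [4, -2, 27, -44, -1, -7, 48, -29, -18, -27] -> [-4, 2, -27, 44, 1, 7, -48, 29, 18, 27] -> [-4] -> [4]
  [22, 50, -25, 1, -43, -6, -42, -14, 3, -28] -> [-22, -50, 25, -1, 43, 6, 42, 14, -3, 28] -> [-22] -> [22]
  [-43, -34, 34, -3, 7, 39] -> [43, 34, -34, 3, -7, -39] -> [43] -> [-43]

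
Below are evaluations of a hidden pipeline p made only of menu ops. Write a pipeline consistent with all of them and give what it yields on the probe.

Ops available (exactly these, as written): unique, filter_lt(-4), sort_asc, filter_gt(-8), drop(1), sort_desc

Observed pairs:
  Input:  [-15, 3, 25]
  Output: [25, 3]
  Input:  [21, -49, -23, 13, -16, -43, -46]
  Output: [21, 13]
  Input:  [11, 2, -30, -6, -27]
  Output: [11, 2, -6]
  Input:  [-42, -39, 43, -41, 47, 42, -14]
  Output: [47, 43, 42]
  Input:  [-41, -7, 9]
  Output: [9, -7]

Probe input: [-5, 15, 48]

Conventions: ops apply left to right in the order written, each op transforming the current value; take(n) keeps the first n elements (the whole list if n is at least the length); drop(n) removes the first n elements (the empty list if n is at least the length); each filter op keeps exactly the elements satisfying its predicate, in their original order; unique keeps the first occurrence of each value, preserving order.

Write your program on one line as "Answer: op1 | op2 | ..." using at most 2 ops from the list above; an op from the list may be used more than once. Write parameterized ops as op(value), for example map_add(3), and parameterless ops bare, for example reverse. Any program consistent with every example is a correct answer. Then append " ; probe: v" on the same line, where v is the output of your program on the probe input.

filter_gt(-8) | sort_desc ; probe: [48, 15, -5]

Check, running the answer program on each example:
  [-15, 3, 25] -> [3, 25] -> [25, 3]
  [21, -49, -23, 13, -16, -43, -46] -> [21, 13] -> [21, 13]
  [11, 2, -30, -6, -27] -> [11, 2, -6] -> [11, 2, -6]
  [-42, -39, 43, -41, 47, 42, -14] -> [43, 47, 42] -> [47, 43, 42]
  [-41, -7, 9] -> [-7, 9] -> [9, -7]
  probe: [-5, 15, 48] -> [-5, 15, 48] -> [48, 15, -5]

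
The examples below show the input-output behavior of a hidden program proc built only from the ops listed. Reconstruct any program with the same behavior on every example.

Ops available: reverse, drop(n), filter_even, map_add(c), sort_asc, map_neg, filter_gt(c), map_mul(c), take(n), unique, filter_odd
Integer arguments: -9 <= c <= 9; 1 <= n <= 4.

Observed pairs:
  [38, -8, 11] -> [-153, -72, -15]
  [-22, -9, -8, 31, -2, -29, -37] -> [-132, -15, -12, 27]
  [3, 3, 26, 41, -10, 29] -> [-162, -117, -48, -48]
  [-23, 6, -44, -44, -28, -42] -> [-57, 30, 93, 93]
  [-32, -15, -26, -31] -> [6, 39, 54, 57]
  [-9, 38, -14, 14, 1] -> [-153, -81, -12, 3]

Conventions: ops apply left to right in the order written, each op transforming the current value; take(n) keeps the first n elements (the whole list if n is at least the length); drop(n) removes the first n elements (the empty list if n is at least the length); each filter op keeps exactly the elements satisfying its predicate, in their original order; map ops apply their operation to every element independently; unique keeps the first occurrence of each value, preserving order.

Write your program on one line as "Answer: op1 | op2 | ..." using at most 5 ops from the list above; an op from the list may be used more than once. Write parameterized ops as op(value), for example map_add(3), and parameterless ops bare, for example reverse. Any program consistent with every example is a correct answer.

map_add(7) | take(4) | map_add(6) | map_mul(-3) | sort_asc

Check, running the answer program on each example:
  [38, -8, 11] -> [45, -1, 18] -> [45, -1, 18] -> [51, 5, 24] -> [-153, -15, -72] -> [-153, -72, -15]
  [-22, -9, -8, 31, -2, -29, -37] -> [-15, -2, -1, 38, 5, -22, -30] -> [-15, -2, -1, 38] -> [-9, 4, 5, 44] -> [27, -12, -15, -132] -> [-132, -15, -12, 27]
  [3, 3, 26, 41, -10, 29] -> [10, 10, 33, 48, -3, 36] -> [10, 10, 33, 48] -> [16, 16, 39, 54] -> [-48, -48, -117, -162] -> [-162, -117, -48, -48]
  [-23, 6, -44, -44, -28, -42] -> [-16, 13, -37, -37, -21, -35] -> [-16, 13, -37, -37] -> [-10, 19, -31, -31] -> [30, -57, 93, 93] -> [-57, 30, 93, 93]
  [-32, -15, -26, -31] -> [-25, -8, -19, -24] -> [-25, -8, -19, -24] -> [-19, -2, -13, -18] -> [57, 6, 39, 54] -> [6, 39, 54, 57]
  [-9, 38, -14, 14, 1] -> [-2, 45, -7, 21, 8] -> [-2, 45, -7, 21] -> [4, 51, -1, 27] -> [-12, -153, 3, -81] -> [-153, -81, -12, 3]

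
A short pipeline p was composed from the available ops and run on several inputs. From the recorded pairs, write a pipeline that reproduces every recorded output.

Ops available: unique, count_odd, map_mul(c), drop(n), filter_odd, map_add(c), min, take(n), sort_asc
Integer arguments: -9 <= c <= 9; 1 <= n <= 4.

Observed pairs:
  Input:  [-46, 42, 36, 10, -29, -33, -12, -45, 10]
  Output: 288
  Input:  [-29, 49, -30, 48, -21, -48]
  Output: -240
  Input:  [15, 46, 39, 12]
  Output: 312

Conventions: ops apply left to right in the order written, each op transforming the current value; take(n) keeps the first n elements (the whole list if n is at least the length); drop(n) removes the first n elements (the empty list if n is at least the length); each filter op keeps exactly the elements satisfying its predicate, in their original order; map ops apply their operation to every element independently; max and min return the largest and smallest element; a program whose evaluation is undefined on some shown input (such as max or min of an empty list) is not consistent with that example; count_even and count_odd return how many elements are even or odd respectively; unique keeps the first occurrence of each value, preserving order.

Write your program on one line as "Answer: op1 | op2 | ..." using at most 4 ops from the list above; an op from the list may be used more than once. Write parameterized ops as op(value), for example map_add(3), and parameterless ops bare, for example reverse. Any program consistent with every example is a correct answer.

map_mul(8) | take(3) | drop(2) | min

Check, running the answer program on each example:
  [-46, 42, 36, 10, -29, -33, -12, -45, 10] -> [-368, 336, 288, 80, -232, -264, -96, -360, 80] -> [-368, 336, 288] -> [288] -> 288
  [-29, 49, -30, 48, -21, -48] -> [-232, 392, -240, 384, -168, -384] -> [-232, 392, -240] -> [-240] -> -240
  [15, 46, 39, 12] -> [120, 368, 312, 96] -> [120, 368, 312] -> [312] -> 312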